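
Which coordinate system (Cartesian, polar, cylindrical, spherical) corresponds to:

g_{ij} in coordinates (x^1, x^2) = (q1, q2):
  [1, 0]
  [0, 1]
All components are constant and the metric is the identity, i.e. orthonormal rectilinear coordinates.
Cartesian (2D) coordinates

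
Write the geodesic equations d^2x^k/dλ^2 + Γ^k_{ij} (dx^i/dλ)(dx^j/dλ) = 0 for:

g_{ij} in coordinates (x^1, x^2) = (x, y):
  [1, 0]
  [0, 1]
Geodesic equation: d^2x^k/dλ^2 + Γ^k_{ij} (dx^i/dλ)(dx^j/dλ) = 0.
All Christoffel symbols vanish, so the geodesics are straight lines:
d^2x/dλ^2 = 0
d^2y/dλ^2 = 0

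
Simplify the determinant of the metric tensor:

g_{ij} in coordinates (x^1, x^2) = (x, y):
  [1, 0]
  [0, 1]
For a 2×2 metric: det(g) = g_{11}·g_{22} - g_{12}·g_{21}
= (1)·(1) - (0)·(0)
= 1 - 0
det(g) = 1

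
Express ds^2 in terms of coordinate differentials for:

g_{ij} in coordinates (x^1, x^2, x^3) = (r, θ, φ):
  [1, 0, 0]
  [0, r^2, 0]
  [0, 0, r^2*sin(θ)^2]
ds^2 = g_{ij} dx^i dx^j; only the non-zero components contribute.
ds^2 = dr^2 + r^2 dθ^2 + r^2*sin(θ)^2 dφ^2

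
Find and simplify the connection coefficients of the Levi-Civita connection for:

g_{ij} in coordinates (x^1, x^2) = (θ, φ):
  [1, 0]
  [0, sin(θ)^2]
Using Γ^k_{ij} = (1/2) g^{km} (∂_i g_{mj} + ∂_j g_{mi} - ∂_m g_{ij}); the metric is diagonal, so only the m = k term contributes.
Non-zero symbols (using the symmetry Γ^k_{ij} = Γ^k_{ji}):
Γ^θ_{φ φ} = (1/2) g^{θθ} (∂_φ g_{θφ} + ∂_φ g_{θφ} - ∂_θ g_{φφ}) = (1/2)(1)((0) + (0) - (sin(2*θ))) = -sin(2*θ)/2
Γ^φ_{θ φ} = (1/2) g^{φφ} (∂_θ g_{φφ} + ∂_φ g_{φθ} - ∂_φ g_{θφ}) = (1/2)(1/sin(θ)^2)((sin(2*θ)) + (0) - (0)) = 1/tan(θ)
All other Christoffel symbols are zero.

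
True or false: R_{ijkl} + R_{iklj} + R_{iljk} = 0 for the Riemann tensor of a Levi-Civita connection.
This is the first (algebraic) Bianchi identity.
True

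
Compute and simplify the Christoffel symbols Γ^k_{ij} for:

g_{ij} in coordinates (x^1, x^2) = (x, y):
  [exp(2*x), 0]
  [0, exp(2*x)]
Using Γ^k_{ij} = (1/2) g^{km} (∂_i g_{mj} + ∂_j g_{mi} - ∂_m g_{ij}); the metric is diagonal, so only the m = k term contributes.
Non-zero symbols (using the symmetry Γ^k_{ij} = Γ^k_{ji}):
Γ^x_{x x} = (1/2) g^{xx} (∂_x g_{xx} + ∂_x g_{xx} - ∂_x g_{xx}) = (1/2)(exp(-2*x))((2*exp(2*x)) + (2*exp(2*x)) - (2*exp(2*x))) = 1
Γ^x_{y y} = (1/2) g^{xx} (∂_y g_{xy} + ∂_y g_{xy} - ∂_x g_{yy}) = (1/2)(exp(-2*x))((0) + (0) - (2*exp(2*x))) = -1
Γ^y_{x y} = (1/2) g^{yy} (∂_x g_{yy} + ∂_y g_{yx} - ∂_y g_{xy}) = (1/2)(exp(-2*x))((2*exp(2*x)) + (0) - (0)) = 1
All other Christoffel symbols are zero.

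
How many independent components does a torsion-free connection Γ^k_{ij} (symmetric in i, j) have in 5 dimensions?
Γ^k_{ij} has n choices for the upper index and n(n+1)/2 independent symmetric lower index pairs.
Total = 5 × 5×6/2 = 5 × 15 = 75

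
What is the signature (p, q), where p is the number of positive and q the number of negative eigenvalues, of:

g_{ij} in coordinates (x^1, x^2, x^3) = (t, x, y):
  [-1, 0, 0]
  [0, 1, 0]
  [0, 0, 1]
The metric is diagonal, so its eigenvalues are the diagonal entries: -1, 1, 1 (at a generic point, where coordinate-dependent entries are positive).
2 positive, 1 negative.
(2, 1) - Lorentzian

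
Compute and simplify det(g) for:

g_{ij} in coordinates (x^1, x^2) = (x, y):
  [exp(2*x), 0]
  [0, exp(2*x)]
For a 2×2 metric: det(g) = g_{11}·g_{22} - g_{12}·g_{21}
= (exp(2*x))·(exp(2*x)) - (0)·(0)
= exp(4*x) - 0
det(g) = exp(4*x)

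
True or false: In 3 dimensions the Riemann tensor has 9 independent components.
n^2(n^2-1)/12 = 9·8/12 = 6 independent components for n = 3.
False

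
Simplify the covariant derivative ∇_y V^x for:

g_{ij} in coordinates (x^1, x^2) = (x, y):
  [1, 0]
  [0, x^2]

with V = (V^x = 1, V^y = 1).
Non-zero Christoffel symbols:
Γ^x_{y y} = -x
Γ^y_{x y} = 1/x
∇_y V^x = ∂_y V^x + Γ^x_{y j} V^j
  = (0) + (0)(1) + (-x)(1)
  = -x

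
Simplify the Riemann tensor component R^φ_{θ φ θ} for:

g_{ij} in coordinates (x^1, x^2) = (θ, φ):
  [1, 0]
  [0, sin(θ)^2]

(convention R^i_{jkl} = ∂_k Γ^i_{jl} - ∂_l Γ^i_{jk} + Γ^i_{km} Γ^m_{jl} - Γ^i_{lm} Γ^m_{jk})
Non-zero Christoffel symbols (Γ^k_{ij} = Γ^k_{ji}):
Γ^θ_{φ φ} = -sin(2*θ)/2
Γ^φ_{θ φ} = 1/tan(θ)
R^φ_{θ φ θ} = ∂_φ Γ^φ_{θ θ} - ∂_θ Γ^φ_{θ φ} + Γ^φ_{φ m} Γ^m_{θ θ} - Γ^φ_{θ m} Γ^m_{θ φ}
  = (0) - (-1/sin(θ)^2) + (0) - (1/tan(θ)^2) = 1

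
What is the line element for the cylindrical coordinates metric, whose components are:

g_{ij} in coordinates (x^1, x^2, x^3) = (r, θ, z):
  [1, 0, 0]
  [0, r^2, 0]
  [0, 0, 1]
ds^2 = g_{ij} dx^i dx^j; only the non-zero components contribute.
ds^2 = dr^2 + r^2 dθ^2 + dz^2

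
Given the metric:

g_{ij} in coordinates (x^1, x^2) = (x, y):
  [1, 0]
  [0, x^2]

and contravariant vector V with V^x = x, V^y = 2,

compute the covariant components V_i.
V_i = g_{ij} V^j:
V_x = (1)(x) + (0)(2) = x
V_y = (0)(x) + (x^2)(2) = 2*x^2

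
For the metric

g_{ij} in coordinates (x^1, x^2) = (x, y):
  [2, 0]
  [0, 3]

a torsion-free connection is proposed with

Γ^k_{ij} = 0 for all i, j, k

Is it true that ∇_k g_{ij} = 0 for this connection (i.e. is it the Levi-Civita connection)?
Using ∇_k g_{ij} = ∂_k g_{ij} - Γ^m_{ki} g_{mj} - Γ^m_{kj} g_{im}:
e.g. ∇_y g_{xy} = (0) - (0) - (0) = 0
Every component ∇_k g_{ij} vanishes: the connection is metric compatible.
Yes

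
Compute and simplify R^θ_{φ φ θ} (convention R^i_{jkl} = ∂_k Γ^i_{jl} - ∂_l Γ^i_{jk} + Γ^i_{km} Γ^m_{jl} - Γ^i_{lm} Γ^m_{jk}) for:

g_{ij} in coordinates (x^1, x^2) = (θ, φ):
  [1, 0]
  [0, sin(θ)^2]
Non-zero Christoffel symbols (Γ^k_{ij} = Γ^k_{ji}):
Γ^θ_{φ φ} = -sin(2*θ)/2
Γ^φ_{θ φ} = 1/tan(θ)
R^θ_{φ φ θ} = ∂_φ Γ^θ_{φ θ} - ∂_θ Γ^θ_{φ φ} + Γ^θ_{φ m} Γ^m_{φ θ} - Γ^θ_{θ m} Γ^m_{φ φ}
  = (0) - (-cos(2*θ)) + (-cos(θ)^2) - (0) = -sin(θ)^2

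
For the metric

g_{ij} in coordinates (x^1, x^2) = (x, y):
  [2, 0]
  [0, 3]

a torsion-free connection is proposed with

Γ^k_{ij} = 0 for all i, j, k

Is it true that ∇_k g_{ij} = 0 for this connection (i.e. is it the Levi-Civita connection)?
Using ∇_k g_{ij} = ∂_k g_{ij} - Γ^m_{ki} g_{mj} - Γ^m_{kj} g_{im}:
e.g. ∇_x g_{xy} = (0) - (0) - (0) = 0
Every component ∇_k g_{ij} vanishes: the connection is metric compatible.
Yes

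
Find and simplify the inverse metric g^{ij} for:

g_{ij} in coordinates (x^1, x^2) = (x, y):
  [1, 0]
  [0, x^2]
The metric is diagonal, so g^{ij} is diagonal with entries 1/g_{ii}: diag(1, 1/(x^2)).
g^{ij}:
  [1, 0]
  [0, 1/x^2]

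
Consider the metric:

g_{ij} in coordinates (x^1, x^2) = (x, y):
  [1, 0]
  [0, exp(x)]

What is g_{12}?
With x^1 = x, x^2 = y, g_{12} = g_{xy} is the row-1, column-2 entry of the matrix.
g_{12} = 0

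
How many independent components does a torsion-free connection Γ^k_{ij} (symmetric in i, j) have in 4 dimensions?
Γ^k_{ij} has n choices for the upper index and n(n+1)/2 independent symmetric lower index pairs.
Total = 4 × 4×5/2 = 4 × 10 = 40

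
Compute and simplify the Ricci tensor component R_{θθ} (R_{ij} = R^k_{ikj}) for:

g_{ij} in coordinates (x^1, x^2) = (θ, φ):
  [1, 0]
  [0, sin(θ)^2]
Non-zero Christoffel symbols (Γ^k_{ij} = Γ^k_{ji}):
Γ^θ_{φ φ} = -sin(2*θ)/2
Γ^φ_{θ φ} = 1/tan(θ)
R^θ_{θ θ θ} = 0 (a repeated index in an antisymmetric pair)
R^φ_{θ φ θ} = ∂_φ Γ^φ_{θ θ} - ∂_θ Γ^φ_{θ φ} + Γ^φ_{φ m} Γ^m_{θ θ} - Γ^φ_{θ m} Γ^m_{θ φ}
  = (0) - (-1/sin(θ)^2) + (0) - (1/tan(θ)^2) = 1
R_{θθ} = R^θ_{θ θ θ} + R^φ_{θ φ θ} = (0) + (1) = 1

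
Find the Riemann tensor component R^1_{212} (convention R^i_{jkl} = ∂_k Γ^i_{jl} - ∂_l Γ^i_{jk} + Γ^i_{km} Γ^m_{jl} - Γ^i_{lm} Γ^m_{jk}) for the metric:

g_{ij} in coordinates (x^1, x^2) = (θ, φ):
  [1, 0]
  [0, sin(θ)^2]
Non-zero Christoffel symbols (Γ^k_{ij} = Γ^k_{ji}):
Γ^θ_{φ φ} = -sin(2*θ)/2
Γ^φ_{θ φ} = 1/tan(θ)
R^θ_{φ θ φ} = ∂_θ Γ^θ_{φ φ} - ∂_φ Γ^θ_{φ θ} + Γ^θ_{θ m} Γ^m_{φ φ} - Γ^θ_{φ m} Γ^m_{φ θ}
  = (-cos(2*θ)) - (0) + (0) - (-cos(θ)^2) = sin(θ)^2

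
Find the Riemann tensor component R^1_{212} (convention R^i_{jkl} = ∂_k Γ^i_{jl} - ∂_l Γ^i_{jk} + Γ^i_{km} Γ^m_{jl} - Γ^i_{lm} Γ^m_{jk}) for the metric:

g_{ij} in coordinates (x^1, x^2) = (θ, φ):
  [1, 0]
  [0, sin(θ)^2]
Non-zero Christoffel symbols (Γ^k_{ij} = Γ^k_{ji}):
Γ^θ_{φ φ} = -sin(2*θ)/2
Γ^φ_{θ φ} = 1/tan(θ)
R^θ_{φ θ φ} = ∂_θ Γ^θ_{φ φ} - ∂_φ Γ^θ_{φ θ} + Γ^θ_{θ m} Γ^m_{φ φ} - Γ^θ_{φ m} Γ^m_{φ θ}
  = (-cos(2*θ)) - (0) + (0) - (-cos(θ)^2) = sin(θ)^2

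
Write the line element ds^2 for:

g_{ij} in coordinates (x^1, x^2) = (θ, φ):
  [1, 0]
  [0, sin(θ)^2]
ds^2 = g_{ij} dx^i dx^j; only the non-zero components contribute.
ds^2 = dθ^2 + sin(θ)^2 dφ^2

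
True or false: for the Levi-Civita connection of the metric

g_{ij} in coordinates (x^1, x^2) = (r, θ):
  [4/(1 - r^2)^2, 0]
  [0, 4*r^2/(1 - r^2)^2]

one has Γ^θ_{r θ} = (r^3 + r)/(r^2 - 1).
Γ^θ_{r θ} = (1/2) g^{θθ} (∂_r g_{θθ} + ∂_θ g_{θr} - ∂_θ g_{rθ}) = (1/2)((1 - r^2)^2/(4*r^2))((-8*(r^3 + r)/(r^2 - 1)^3) + (0) - (0)) = (-r^2 - 1)/(r^3 - r)
This differs from the proposed value (r^3 + r)/(r^2 - 1).
False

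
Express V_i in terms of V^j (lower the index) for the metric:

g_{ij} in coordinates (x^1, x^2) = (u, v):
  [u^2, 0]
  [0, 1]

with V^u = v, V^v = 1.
V_i = g_{ij} V^j:
V_u = (u^2)(v) + (0)(1) = u^2*v
V_v = (0)(v) + (1)(1) = 1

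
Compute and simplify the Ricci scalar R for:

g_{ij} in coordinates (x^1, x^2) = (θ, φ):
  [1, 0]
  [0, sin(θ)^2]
Non-zero Christoffel symbols (Γ^k_{ij} = Γ^k_{ji}):
Γ^θ_{φ φ} = -sin(2*θ)/2
Γ^φ_{θ φ} = 1/tan(θ)
Ricci tensor (R_{ij} = R^k_{ikj}): R_{θθ} = 1, R_{θφ} = 0, R_{φφ} = sin(θ)^2
Inverse metric: g^{θθ} = 1, g^{φφ} = 1/sin(θ)^2
R = g^{ij} R_{ij} = (1)(1) + (1/sin(θ)^2)(sin(θ)^2) = 2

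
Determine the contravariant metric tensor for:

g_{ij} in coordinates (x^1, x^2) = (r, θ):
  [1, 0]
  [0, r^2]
The metric is diagonal, so g^{ij} is diagonal with entries 1/g_{ii}: diag(1, 1/(r^2)).
g^{ij}:
  [1, 0]
  [0, 1/r^2]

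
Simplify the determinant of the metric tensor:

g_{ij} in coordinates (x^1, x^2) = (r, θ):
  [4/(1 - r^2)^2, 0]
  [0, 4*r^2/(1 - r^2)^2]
For a 2×2 metric: det(g) = g_{11}·g_{22} - g_{12}·g_{21}
= (4/(1 - r^2)^2)·(4*r^2/(1 - r^2)^2) - (0)·(0)
= 16*r^2/(1 - r^2)^4 - 0
det(g) = 16*r^2/(1 - r^2)^4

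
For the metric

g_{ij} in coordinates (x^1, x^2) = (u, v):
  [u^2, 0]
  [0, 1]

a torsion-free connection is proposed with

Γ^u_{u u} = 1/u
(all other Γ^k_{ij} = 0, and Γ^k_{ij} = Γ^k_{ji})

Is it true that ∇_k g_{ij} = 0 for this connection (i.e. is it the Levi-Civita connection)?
Using ∇_k g_{ij} = ∂_k g_{ij} - Γ^m_{ki} g_{mj} - Γ^m_{kj} g_{im}:
e.g. ∇_u g_{uu} = (2*u) - (u) - (u) = 0
Every component ∇_k g_{ij} vanishes: the connection is metric compatible.
Yes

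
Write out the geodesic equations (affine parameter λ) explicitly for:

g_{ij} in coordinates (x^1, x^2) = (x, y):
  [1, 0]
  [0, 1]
Geodesic equation: d^2x^k/dλ^2 + Γ^k_{ij} (dx^i/dλ)(dx^j/dλ) = 0.
All Christoffel symbols vanish, so the geodesics are straight lines:
d^2x/dλ^2 = 0
d^2y/dλ^2 = 0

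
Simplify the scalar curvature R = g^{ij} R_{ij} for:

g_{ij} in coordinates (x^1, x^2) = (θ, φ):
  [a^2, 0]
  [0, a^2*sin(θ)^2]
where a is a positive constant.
Non-zero Christoffel symbols (Γ^k_{ij} = Γ^k_{ji}):
Γ^θ_{φ φ} = -sin(2*θ)/2
Γ^φ_{θ φ} = 1/tan(θ)
Ricci tensor (R_{ij} = R^k_{ikj}): R_{θθ} = 1, R_{θφ} = 0, R_{φφ} = sin(θ)^2
Inverse metric: g^{θθ} = 1/a^2, g^{φφ} = 1/(a^2*sin(θ)^2)
R = g^{ij} R_{ij} = (1/a^2)(1) + (1/(a^2*sin(θ)^2))(sin(θ)^2) = 2/a^2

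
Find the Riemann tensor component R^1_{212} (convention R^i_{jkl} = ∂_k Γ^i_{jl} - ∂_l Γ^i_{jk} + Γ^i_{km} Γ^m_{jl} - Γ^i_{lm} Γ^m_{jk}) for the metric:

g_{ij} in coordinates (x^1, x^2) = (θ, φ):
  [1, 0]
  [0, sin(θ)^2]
Non-zero Christoffel symbols (Γ^k_{ij} = Γ^k_{ji}):
Γ^θ_{φ φ} = -sin(2*θ)/2
Γ^φ_{θ φ} = 1/tan(θ)
R^θ_{φ θ φ} = ∂_θ Γ^θ_{φ φ} - ∂_φ Γ^θ_{φ θ} + Γ^θ_{θ m} Γ^m_{φ φ} - Γ^θ_{φ m} Γ^m_{φ θ}
  = (-cos(2*θ)) - (0) + (0) - (-cos(θ)^2) = sin(θ)^2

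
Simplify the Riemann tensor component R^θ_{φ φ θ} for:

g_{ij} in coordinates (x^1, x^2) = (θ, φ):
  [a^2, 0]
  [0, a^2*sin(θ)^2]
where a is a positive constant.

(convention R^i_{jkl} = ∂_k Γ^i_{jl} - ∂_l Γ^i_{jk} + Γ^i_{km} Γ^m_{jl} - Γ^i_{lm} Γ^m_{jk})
Non-zero Christoffel symbols (Γ^k_{ij} = Γ^k_{ji}):
Γ^θ_{φ φ} = -sin(2*θ)/2
Γ^φ_{θ φ} = 1/tan(θ)
R^θ_{φ φ θ} = ∂_φ Γ^θ_{φ θ} - ∂_θ Γ^θ_{φ φ} + Γ^θ_{φ m} Γ^m_{φ θ} - Γ^θ_{θ m} Γ^m_{φ φ}
  = (0) - (-cos(2*θ)) + (-cos(θ)^2) - (0) = -sin(θ)^2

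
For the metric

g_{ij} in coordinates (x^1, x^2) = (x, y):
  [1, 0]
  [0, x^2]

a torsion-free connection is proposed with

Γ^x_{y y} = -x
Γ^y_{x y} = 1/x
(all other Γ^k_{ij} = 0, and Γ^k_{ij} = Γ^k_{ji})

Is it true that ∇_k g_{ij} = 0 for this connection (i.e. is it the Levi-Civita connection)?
Using ∇_k g_{ij} = ∂_k g_{ij} - Γ^m_{ki} g_{mj} - Γ^m_{kj} g_{im}:
e.g. ∇_x g_{yy} = (2*x) - (x) - (x) = 0
Every component ∇_k g_{ij} vanishes: the connection is metric compatible.
Yes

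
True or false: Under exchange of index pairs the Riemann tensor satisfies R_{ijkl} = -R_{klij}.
The pair-exchange symmetry has a plus sign: R_{ijkl} = +R_{klij}.
False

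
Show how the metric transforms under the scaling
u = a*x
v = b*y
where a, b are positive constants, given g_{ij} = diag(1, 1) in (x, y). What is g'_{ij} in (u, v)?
Invert the transformation: x = u/a, y = v/b
g'_{ij} = (∂x^k/∂x'^i)(∂x^l/∂x'^j) g_{kl}; with g_{kl} = δ_{kl} this is Σ_k (∂x^k/∂x'^i)(∂x^k/∂x'^j).
Jacobian: ∂x/∂u = 1/a, ∂x/∂v = 0, ∂y/∂u = 0, ∂y/∂v = 1/b
g'_{uu} = (1/a)(1/a) + (0)(0) = 1/a^2
g'_{uv} = (1/a)(0) + (0)(1/b) = 0
g'_{vv} = (0)(0) + (1/b)(1/b) = 1/b^2
g'_{ij} = diag(1/a^2, 1/b^2)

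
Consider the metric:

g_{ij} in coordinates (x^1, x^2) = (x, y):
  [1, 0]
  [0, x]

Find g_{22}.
With x^1 = x, x^2 = y, g_{22} = g_{yy} is the row-2, column-2 entry of the matrix.
g_{22} = x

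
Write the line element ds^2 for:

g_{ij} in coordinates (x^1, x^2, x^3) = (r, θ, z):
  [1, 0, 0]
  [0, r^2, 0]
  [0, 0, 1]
ds^2 = g_{ij} dx^i dx^j; only the non-zero components contribute.
ds^2 = dr^2 + r^2 dθ^2 + dz^2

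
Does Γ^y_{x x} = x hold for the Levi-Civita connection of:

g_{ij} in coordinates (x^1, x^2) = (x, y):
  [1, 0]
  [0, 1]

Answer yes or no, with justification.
Γ^y_{x x} = (1/2) g^{yy} (∂_x g_{yx} + ∂_x g_{yx} - ∂_y g_{xx}) = (1/2)(1)((0) + (0) - (0)) = 0
This differs from the proposed value x.
No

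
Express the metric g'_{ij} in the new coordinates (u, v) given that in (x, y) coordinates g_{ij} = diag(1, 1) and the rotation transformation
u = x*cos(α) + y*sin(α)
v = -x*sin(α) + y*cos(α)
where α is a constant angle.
Invert the transformation: x = u*cos(α) - v*sin(α), y = u*sin(α) + v*cos(α)
g'_{ij} = (∂x^k/∂x'^i)(∂x^l/∂x'^j) g_{kl}; with g_{kl} = δ_{kl} this is Σ_k (∂x^k/∂x'^i)(∂x^k/∂x'^j).
Jacobian: ∂x/∂u = cos(α), ∂x/∂v = -sin(α), ∂y/∂u = sin(α), ∂y/∂v = cos(α)
g'_{uu} = (cos(α))(cos(α)) + (sin(α))(sin(α)) = 1
g'_{uv} = (cos(α))(-sin(α)) + (sin(α))(cos(α)) = 0
g'_{vv} = (-sin(α))(-sin(α)) + (cos(α))(cos(α)) = 1
g'_{ij} = diag(1, 1)
The Euclidean metric is invariant under rotations.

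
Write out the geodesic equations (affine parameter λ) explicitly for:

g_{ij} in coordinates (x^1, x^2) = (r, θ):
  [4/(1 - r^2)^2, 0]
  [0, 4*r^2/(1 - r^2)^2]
Geodesic equation: d^2x^k/dλ^2 + Γ^k_{ij} (dx^i/dλ)(dx^j/dλ) = 0.
Non-zero Christoffel symbols:
Γ^r_{r r} = 2*r/(1 - r^2)
Γ^r_{θ θ} = (r^3 + r)/(r^2 - 1)
Γ^θ_{r θ} = (-r^2 - 1)/(r^3 - r)
Substituting (the symmetric pair Γ^k_{ij}, Γ^k_{ji} combines into a factor 2):
d^2r/dλ^2 + (2*r/(1 - r^2)) (dr/dλ)^2 + ((r^3 + r)/(r^2 - 1)) (dθ/dλ)^2 = 0
d^2θ/dλ^2 + ((-2*r^2 - 2)/(r^3 - r)) (dr/dλ)(dθ/dλ) = 0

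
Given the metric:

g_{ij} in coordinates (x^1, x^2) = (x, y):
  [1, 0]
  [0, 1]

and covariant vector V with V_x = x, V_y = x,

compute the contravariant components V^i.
Inverse metric (diagonal): g^{xx} = 1, g^{yy} = 1
V^i = g^{ij} V_j:
V^x = (1)(x) + (0)(x) = x
V^y = (0)(x) + (1)(x) = x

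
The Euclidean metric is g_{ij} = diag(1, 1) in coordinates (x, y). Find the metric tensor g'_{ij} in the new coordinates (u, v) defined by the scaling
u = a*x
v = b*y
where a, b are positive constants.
Invert the transformation: x = u/a, y = v/b
g'_{ij} = (∂x^k/∂x'^i)(∂x^l/∂x'^j) g_{kl}; with g_{kl} = δ_{kl} this is Σ_k (∂x^k/∂x'^i)(∂x^k/∂x'^j).
Jacobian: ∂x/∂u = 1/a, ∂x/∂v = 0, ∂y/∂u = 0, ∂y/∂v = 1/b
g'_{uu} = (1/a)(1/a) + (0)(0) = 1/a^2
g'_{uv} = (1/a)(0) + (0)(1/b) = 0
g'_{vv} = (0)(0) + (1/b)(1/b) = 1/b^2
g'_{ij} = diag(1/a^2, 1/b^2)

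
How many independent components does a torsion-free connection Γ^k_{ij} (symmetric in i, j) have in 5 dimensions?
Γ^k_{ij} has n choices for the upper index and n(n+1)/2 independent symmetric lower index pairs.
Total = 5 × 5×6/2 = 5 × 15 = 75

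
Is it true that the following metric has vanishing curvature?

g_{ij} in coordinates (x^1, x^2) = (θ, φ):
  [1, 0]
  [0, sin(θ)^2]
Non-zero Christoffel symbols:
Γ^θ_{φ φ} = -sin(2*θ)/2
Γ^φ_{θ φ} = 1/tan(θ)
Ricci tensor: R_{θθ} = 1, R_{θφ} = 0, R_{φφ} = sin(θ)^2
The Ricci tensor is non-zero, so the Riemann tensor is non-zero: not flat.
No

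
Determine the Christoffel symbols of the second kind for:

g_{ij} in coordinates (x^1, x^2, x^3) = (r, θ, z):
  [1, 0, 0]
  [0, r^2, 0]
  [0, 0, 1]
Using Γ^k_{ij} = (1/2) g^{km} (∂_i g_{mj} + ∂_j g_{mi} - ∂_m g_{ij}); the metric is diagonal, so only the m = k term contributes.
Non-zero symbols (using the symmetry Γ^k_{ij} = Γ^k_{ji}):
Γ^r_{θ θ} = (1/2) g^{rr} (∂_θ g_{rθ} + ∂_θ g_{rθ} - ∂_r g_{θθ}) = (1/2)(1)((0) + (0) - (2*r)) = -r
Γ^θ_{r θ} = (1/2) g^{θθ} (∂_r g_{θθ} + ∂_θ g_{θr} - ∂_θ g_{rθ}) = (1/2)(1/r^2)((2*r) + (0) - (0)) = 1/r
All other Christoffel symbols are zero.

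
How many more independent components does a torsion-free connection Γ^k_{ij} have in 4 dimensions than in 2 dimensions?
Independent components in n dimensions: n × n(n+1)/2 = n^2(n+1)/2.
4D: 4 × 10 = 40
2D: 2 × 3 = 6
Difference = 40 - 6 = 34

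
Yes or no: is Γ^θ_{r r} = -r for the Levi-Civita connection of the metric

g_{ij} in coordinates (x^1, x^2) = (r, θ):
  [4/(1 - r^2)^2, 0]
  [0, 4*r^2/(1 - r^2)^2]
Γ^θ_{r r} = (1/2) g^{θθ} (∂_r g_{θr} + ∂_r g_{θr} - ∂_θ g_{rr}) = (1/2)((1 - r^2)^2/(4*r^2))((0) + (0) - (0)) = 0
This differs from the proposed value -r.
No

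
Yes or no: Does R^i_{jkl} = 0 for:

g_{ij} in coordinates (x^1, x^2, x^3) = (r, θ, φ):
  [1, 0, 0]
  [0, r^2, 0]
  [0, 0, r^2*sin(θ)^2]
Non-zero Christoffel symbols:
Γ^r_{θ θ} = -r
Γ^r_{φ φ} = -r*sin(θ)^2
Γ^θ_{r θ} = 1/r
Γ^θ_{φ φ} = -sin(2*θ)/2
Γ^φ_{r φ} = 1/r
Γ^φ_{θ φ} = 1/tan(θ)
Ricci tensor: R_{rr} = 0, R_{rθ} = 0, R_{rφ} = 0, R_{θθ} = 0, R_{θφ} = 0, R_{φφ} = 0
All R_{ij} vanish; in 3 dimensions the Riemann tensor is fully determined by the Ricci tensor, so R^i_{jkl} = 0: the metric is flat (curvilinear coordinates on flat space).
Yes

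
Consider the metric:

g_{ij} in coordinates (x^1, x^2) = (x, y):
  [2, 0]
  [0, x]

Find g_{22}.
With x^1 = x, x^2 = y, g_{22} = g_{yy} is the row-2, column-2 entry of the matrix.
g_{22} = x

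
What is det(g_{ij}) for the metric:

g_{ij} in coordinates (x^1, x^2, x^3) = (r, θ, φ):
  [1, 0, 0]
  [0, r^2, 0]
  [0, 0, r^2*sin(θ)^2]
Diagonal metric: det(g) = g_{11}·g_{22}·g_{33}
= (1)·(r^2)·(r^2*sin(θ)^2)
det(g) = r^4*sin(θ)^2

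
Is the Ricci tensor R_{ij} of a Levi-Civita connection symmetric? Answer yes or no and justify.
R_{ij} = R^k_{ikj}; the pair symmetry R_{kilj} = R_{ljki} gives R_{ij} = R_{ji}.
Yes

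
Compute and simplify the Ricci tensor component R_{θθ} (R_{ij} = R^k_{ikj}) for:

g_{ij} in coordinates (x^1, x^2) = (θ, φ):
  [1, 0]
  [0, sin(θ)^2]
Non-zero Christoffel symbols (Γ^k_{ij} = Γ^k_{ji}):
Γ^θ_{φ φ} = -sin(2*θ)/2
Γ^φ_{θ φ} = 1/tan(θ)
R^θ_{θ θ θ} = 0 (a repeated index in an antisymmetric pair)
R^φ_{θ φ θ} = ∂_φ Γ^φ_{θ θ} - ∂_θ Γ^φ_{θ φ} + Γ^φ_{φ m} Γ^m_{θ θ} - Γ^φ_{θ m} Γ^m_{θ φ}
  = (0) - (-1/sin(θ)^2) + (0) - (1/tan(θ)^2) = 1
R_{θθ} = R^θ_{θ θ θ} + R^φ_{θ φ θ} = (0) + (1) = 1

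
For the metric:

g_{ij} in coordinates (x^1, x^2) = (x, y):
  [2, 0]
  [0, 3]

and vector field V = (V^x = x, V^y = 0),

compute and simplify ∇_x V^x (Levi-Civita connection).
All Christoffel symbols are zero.
∇_x V^x = ∂_x V^x + Γ^x_{x j} V^j
  = (1) + (0)(x) + (0)(0)
  = 1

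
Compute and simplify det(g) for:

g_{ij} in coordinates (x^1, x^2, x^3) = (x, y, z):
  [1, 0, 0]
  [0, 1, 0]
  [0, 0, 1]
Diagonal metric: det(g) = g_{11}·g_{22}·g_{33}
= (1)·(1)·(1)
det(g) = 1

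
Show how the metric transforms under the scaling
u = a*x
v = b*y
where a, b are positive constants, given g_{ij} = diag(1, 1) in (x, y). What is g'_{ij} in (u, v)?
Invert the transformation: x = u/a, y = v/b
g'_{ij} = (∂x^k/∂x'^i)(∂x^l/∂x'^j) g_{kl}; with g_{kl} = δ_{kl} this is Σ_k (∂x^k/∂x'^i)(∂x^k/∂x'^j).
Jacobian: ∂x/∂u = 1/a, ∂x/∂v = 0, ∂y/∂u = 0, ∂y/∂v = 1/b
g'_{uu} = (1/a)(1/a) + (0)(0) = 1/a^2
g'_{uv} = (1/a)(0) + (0)(1/b) = 0
g'_{vv} = (0)(0) + (1/b)(1/b) = 1/b^2
g'_{ij} = diag(1/a^2, 1/b^2)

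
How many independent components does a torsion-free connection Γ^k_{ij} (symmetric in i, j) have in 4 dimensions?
Γ^k_{ij} has n choices for the upper index and n(n+1)/2 independent symmetric lower index pairs.
Total = 4 × 4×5/2 = 4 × 10 = 40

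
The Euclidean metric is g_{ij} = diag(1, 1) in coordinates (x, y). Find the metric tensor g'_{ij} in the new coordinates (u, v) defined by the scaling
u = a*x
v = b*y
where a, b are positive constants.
Invert the transformation: x = u/a, y = v/b
g'_{ij} = (∂x^k/∂x'^i)(∂x^l/∂x'^j) g_{kl}; with g_{kl} = δ_{kl} this is Σ_k (∂x^k/∂x'^i)(∂x^k/∂x'^j).
Jacobian: ∂x/∂u = 1/a, ∂x/∂v = 0, ∂y/∂u = 0, ∂y/∂v = 1/b
g'_{uu} = (1/a)(1/a) + (0)(0) = 1/a^2
g'_{uv} = (1/a)(0) + (0)(1/b) = 0
g'_{vv} = (0)(0) + (1/b)(1/b) = 1/b^2
g'_{ij} = diag(1/a^2, 1/b^2)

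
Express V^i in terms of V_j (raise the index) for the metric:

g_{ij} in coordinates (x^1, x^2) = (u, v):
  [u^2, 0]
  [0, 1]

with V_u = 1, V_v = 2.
Inverse metric (diagonal): g^{uu} = 1/u^2, g^{vv} = 1
V^i = g^{ij} V_j:
V^u = (1/u^2)(1) + (0)(2) = 1/u^2
V^v = (0)(1) + (1)(2) = 2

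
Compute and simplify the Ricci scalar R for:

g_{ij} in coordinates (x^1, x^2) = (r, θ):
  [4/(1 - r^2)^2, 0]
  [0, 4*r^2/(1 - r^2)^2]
Non-zero Christoffel symbols (Γ^k_{ij} = Γ^k_{ji}):
Γ^r_{r r} = 2*r/(1 - r^2)
Γ^r_{θ θ} = (r^3 + r)/(r^2 - 1)
Γ^θ_{r θ} = (-r^2 - 1)/(r^3 - r)
Ricci tensor (R_{ij} = R^k_{ikj}): R_{rr} = -4/(r^2 - 1)^2, R_{rθ} = 0, R_{θθ} = -4*r^2/(r^2 - 1)^2
Inverse metric: g^{rr} = (1 - r^2)^2/4, g^{θθ} = (1 - r^2)^2/(4*r^2)
R = g^{ij} R_{ij} = ((1 - r^2)^2/4)(-4/(r^2 - 1)^2) + ((1 - r^2)^2/(4*r^2))(-4*r^2/(r^2 - 1)^2) = -2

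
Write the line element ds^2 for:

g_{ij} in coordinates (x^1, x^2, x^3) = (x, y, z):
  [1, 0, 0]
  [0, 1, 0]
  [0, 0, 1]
ds^2 = g_{ij} dx^i dx^j; only the non-zero components contribute.
ds^2 = dx^2 + dy^2 + dz^2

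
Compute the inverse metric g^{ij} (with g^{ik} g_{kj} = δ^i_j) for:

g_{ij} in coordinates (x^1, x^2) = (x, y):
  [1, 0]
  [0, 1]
The metric is diagonal, so g^{ij} is diagonal with entries 1/g_{ii}: diag(1, 1).
g^{ij}:
  [1, 0]
  [0, 1]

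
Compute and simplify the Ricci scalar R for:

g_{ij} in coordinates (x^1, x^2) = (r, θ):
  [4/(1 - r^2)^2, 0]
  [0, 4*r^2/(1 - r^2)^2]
Non-zero Christoffel symbols (Γ^k_{ij} = Γ^k_{ji}):
Γ^r_{r r} = 2*r/(1 - r^2)
Γ^r_{θ θ} = (r^3 + r)/(r^2 - 1)
Γ^θ_{r θ} = (-r^2 - 1)/(r^3 - r)
Ricci tensor (R_{ij} = R^k_{ikj}): R_{rr} = -4/(r^2 - 1)^2, R_{rθ} = 0, R_{θθ} = -4*r^2/(r^2 - 1)^2
Inverse metric: g^{rr} = (1 - r^2)^2/4, g^{θθ} = (1 - r^2)^2/(4*r^2)
R = g^{ij} R_{ij} = ((1 - r^2)^2/4)(-4/(r^2 - 1)^2) + ((1 - r^2)^2/(4*r^2))(-4*r^2/(r^2 - 1)^2) = -2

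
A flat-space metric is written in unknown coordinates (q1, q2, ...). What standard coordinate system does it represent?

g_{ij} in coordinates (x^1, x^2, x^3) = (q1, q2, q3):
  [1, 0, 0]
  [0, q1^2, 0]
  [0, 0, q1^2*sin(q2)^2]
The line element ds^2 = dq1^2 + q1^2 dq2^2 + q1^2 sin(q2)^2 dq3^2 is dr^2 + r^2 dθ^2 + r^2 sin(θ)^2 dφ^2 with q1 = r, q2 = θ, q3 = φ.
spherical coordinates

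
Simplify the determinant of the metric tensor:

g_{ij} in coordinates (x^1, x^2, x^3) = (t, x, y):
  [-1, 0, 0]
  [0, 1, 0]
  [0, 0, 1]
Diagonal metric: det(g) = g_{11}·g_{22}·g_{33}
= (-1)·(1)·(1)
det(g) = -1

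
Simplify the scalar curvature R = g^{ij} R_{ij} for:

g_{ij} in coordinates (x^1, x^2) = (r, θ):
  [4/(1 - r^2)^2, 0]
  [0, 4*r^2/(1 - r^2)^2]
Non-zero Christoffel symbols (Γ^k_{ij} = Γ^k_{ji}):
Γ^r_{r r} = 2*r/(1 - r^2)
Γ^r_{θ θ} = (r^3 + r)/(r^2 - 1)
Γ^θ_{r θ} = (-r^2 - 1)/(r^3 - r)
Ricci tensor (R_{ij} = R^k_{ikj}): R_{rr} = -4/(r^2 - 1)^2, R_{rθ} = 0, R_{θθ} = -4*r^2/(r^2 - 1)^2
Inverse metric: g^{rr} = (1 - r^2)^2/4, g^{θθ} = (1 - r^2)^2/(4*r^2)
R = g^{ij} R_{ij} = ((1 - r^2)^2/4)(-4/(r^2 - 1)^2) + ((1 - r^2)^2/(4*r^2))(-4*r^2/(r^2 - 1)^2) = -2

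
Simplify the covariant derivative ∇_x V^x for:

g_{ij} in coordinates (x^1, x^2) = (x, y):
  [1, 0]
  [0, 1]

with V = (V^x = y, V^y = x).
All Christoffel symbols are zero.
∇_x V^x = ∂_x V^x + Γ^x_{x j} V^j
  = (0) + (0)(y) + (0)(x)
  = 0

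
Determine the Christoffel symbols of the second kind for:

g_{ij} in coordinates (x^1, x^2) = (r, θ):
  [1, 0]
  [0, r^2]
Using Γ^k_{ij} = (1/2) g^{km} (∂_i g_{mj} + ∂_j g_{mi} - ∂_m g_{ij}); the metric is diagonal, so only the m = k term contributes.
Non-zero symbols (using the symmetry Γ^k_{ij} = Γ^k_{ji}):
Γ^r_{θ θ} = (1/2) g^{rr} (∂_θ g_{rθ} + ∂_θ g_{rθ} - ∂_r g_{θθ}) = (1/2)(1)((0) + (0) - (2*r)) = -r
Γ^θ_{r θ} = (1/2) g^{θθ} (∂_r g_{θθ} + ∂_θ g_{θr} - ∂_θ g_{rθ}) = (1/2)(1/r^2)((2*r) + (0) - (0)) = 1/r
All other Christoffel symbols are zero.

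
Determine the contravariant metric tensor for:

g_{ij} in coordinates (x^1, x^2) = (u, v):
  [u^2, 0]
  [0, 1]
The metric is diagonal, so g^{ij} is diagonal with entries 1/g_{ii}: diag(1/(u^2), 1).
g^{ij}:
  [1/u^2, 0]
  [0, 1]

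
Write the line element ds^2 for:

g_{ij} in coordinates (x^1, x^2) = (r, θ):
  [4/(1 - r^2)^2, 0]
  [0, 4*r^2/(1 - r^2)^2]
ds^2 = g_{ij} dx^i dx^j; only the non-zero components contribute.
ds^2 = (4/(1 - r^2)^2) dr^2 + (4*r^2/(1 - r^2)^2) dθ^2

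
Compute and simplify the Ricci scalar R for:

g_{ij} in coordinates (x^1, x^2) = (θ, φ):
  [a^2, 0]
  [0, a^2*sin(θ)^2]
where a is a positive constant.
Non-zero Christoffel symbols (Γ^k_{ij} = Γ^k_{ji}):
Γ^θ_{φ φ} = -sin(2*θ)/2
Γ^φ_{θ φ} = 1/tan(θ)
Ricci tensor (R_{ij} = R^k_{ikj}): R_{θθ} = 1, R_{θφ} = 0, R_{φφ} = sin(θ)^2
Inverse metric: g^{θθ} = 1/a^2, g^{φφ} = 1/(a^2*sin(θ)^2)
R = g^{ij} R_{ij} = (1/a^2)(1) + (1/(a^2*sin(θ)^2))(sin(θ)^2) = 2/a^2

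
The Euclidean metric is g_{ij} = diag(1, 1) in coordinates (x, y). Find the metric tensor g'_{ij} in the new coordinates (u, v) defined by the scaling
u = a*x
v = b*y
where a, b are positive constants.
Invert the transformation: x = u/a, y = v/b
g'_{ij} = (∂x^k/∂x'^i)(∂x^l/∂x'^j) g_{kl}; with g_{kl} = δ_{kl} this is Σ_k (∂x^k/∂x'^i)(∂x^k/∂x'^j).
Jacobian: ∂x/∂u = 1/a, ∂x/∂v = 0, ∂y/∂u = 0, ∂y/∂v = 1/b
g'_{uu} = (1/a)(1/a) + (0)(0) = 1/a^2
g'_{uv} = (1/a)(0) + (0)(1/b) = 0
g'_{vv} = (0)(0) + (1/b)(1/b) = 1/b^2
g'_{ij} = diag(1/a^2, 1/b^2)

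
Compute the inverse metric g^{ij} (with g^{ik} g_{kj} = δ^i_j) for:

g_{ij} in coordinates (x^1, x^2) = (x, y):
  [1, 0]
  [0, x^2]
The metric is diagonal, so g^{ij} is diagonal with entries 1/g_{ii}: diag(1, 1/(x^2)).
g^{ij}:
  [1, 0]
  [0, 1/x^2]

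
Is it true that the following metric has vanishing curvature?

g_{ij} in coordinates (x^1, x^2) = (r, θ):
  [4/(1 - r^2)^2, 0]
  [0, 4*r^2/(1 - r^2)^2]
Non-zero Christoffel symbols:
Γ^r_{r r} = 2*r/(1 - r^2)
Γ^r_{θ θ} = (r^3 + r)/(r^2 - 1)
Γ^θ_{r θ} = (-r^2 - 1)/(r^3 - r)
Ricci tensor: R_{rr} = -4/(r^2 - 1)^2, R_{rθ} = 0, R_{θθ} = -4*r^2/(r^2 - 1)^2
The Ricci tensor is non-zero, so the Riemann tensor is non-zero: not flat.
No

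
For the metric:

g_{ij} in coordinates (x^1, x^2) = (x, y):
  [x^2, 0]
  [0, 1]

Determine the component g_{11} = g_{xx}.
With x^1 = x, x^2 = y, g_{11} = g_{xx} is the row-1, column-1 entry of the matrix.
g_{11} = x^2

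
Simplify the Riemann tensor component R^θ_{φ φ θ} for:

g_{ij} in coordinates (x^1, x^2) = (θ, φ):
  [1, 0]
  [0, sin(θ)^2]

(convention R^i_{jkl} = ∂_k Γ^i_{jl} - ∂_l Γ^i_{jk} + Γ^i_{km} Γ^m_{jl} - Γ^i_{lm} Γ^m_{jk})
Non-zero Christoffel symbols (Γ^k_{ij} = Γ^k_{ji}):
Γ^θ_{φ φ} = -sin(2*θ)/2
Γ^φ_{θ φ} = 1/tan(θ)
R^θ_{φ φ θ} = ∂_φ Γ^θ_{φ θ} - ∂_θ Γ^θ_{φ φ} + Γ^θ_{φ m} Γ^m_{φ θ} - Γ^θ_{θ m} Γ^m_{φ φ}
  = (0) - (-cos(2*θ)) + (-cos(θ)^2) - (0) = -sin(θ)^2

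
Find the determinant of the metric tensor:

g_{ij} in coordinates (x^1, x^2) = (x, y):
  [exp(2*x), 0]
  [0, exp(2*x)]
For a 2×2 metric: det(g) = g_{11}·g_{22} - g_{12}·g_{21}
= (exp(2*x))·(exp(2*x)) - (0)·(0)
= exp(4*x) - 0
det(g) = exp(4*x)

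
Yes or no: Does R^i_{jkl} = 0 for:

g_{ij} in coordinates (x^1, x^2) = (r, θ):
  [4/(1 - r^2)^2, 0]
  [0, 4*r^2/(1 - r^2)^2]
Non-zero Christoffel symbols:
Γ^r_{r r} = 2*r/(1 - r^2)
Γ^r_{θ θ} = (r^3 + r)/(r^2 - 1)
Γ^θ_{r θ} = (-r^2 - 1)/(r^3 - r)
Ricci tensor: R_{rr} = -4/(r^2 - 1)^2, R_{rθ} = 0, R_{θθ} = -4*r^2/(r^2 - 1)^2
The Ricci tensor is non-zero, so the Riemann tensor is non-zero: not flat.
No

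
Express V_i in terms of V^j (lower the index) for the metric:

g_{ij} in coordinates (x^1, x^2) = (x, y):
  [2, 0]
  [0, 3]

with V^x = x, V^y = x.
V_i = g_{ij} V^j:
V_x = (2)(x) + (0)(x) = 2*x
V_y = (0)(x) + (3)(x) = 3*x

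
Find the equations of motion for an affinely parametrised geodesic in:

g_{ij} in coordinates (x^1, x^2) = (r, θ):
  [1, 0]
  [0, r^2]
Geodesic equation: d^2x^k/dλ^2 + Γ^k_{ij} (dx^i/dλ)(dx^j/dλ) = 0.
Non-zero Christoffel symbols:
Γ^r_{θ θ} = -r
Γ^θ_{r θ} = 1/r
Substituting (the symmetric pair Γ^k_{ij}, Γ^k_{ji} combines into a factor 2):
d^2r/dλ^2 - r (dθ/dλ)^2 = 0
d^2θ/dλ^2 + (2/r) (dr/dλ)(dθ/dλ) = 0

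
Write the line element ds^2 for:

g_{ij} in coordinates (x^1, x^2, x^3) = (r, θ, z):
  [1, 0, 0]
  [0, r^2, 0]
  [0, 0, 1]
ds^2 = g_{ij} dx^i dx^j; only the non-zero components contribute.
ds^2 = dr^2 + r^2 dθ^2 + dz^2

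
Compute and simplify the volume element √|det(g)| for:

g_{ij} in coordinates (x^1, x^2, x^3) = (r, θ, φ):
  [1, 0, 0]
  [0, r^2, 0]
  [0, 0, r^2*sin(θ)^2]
det(g) = r^4*sin(θ)^2
√|det(g)| = r^2*sin(θ) (taking 0 < θ < π so that |sin(θ)| = sin(θ))
Volume element: dV = r^2*sin(θ) dr dθ dφ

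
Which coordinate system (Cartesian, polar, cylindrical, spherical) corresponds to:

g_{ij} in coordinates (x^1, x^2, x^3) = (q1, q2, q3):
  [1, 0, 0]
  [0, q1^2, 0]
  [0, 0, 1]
The line element ds^2 = dq1^2 + q1^2 dq2^2 + dq3^2 is dr^2 + r^2 dθ^2 + dz^2 with q1 = r, q2 = θ, q3 = z.
cylindrical coordinates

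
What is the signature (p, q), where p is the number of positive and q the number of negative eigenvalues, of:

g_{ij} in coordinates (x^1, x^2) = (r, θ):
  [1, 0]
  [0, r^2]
The metric is diagonal, so its eigenvalues are the diagonal entries: 1, r^2 (at a generic point, where coordinate-dependent entries are positive).
2 positive, 0 negative.
(2, 0) - Riemannian (positive definite)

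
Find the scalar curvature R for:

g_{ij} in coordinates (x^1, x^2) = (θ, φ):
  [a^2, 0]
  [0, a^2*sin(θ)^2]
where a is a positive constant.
Non-zero Christoffel symbols (Γ^k_{ij} = Γ^k_{ji}):
Γ^θ_{φ φ} = -sin(2*θ)/2
Γ^φ_{θ φ} = 1/tan(θ)
Ricci tensor (R_{ij} = R^k_{ikj}): R_{θθ} = 1, R_{θφ} = 0, R_{φφ} = sin(θ)^2
Inverse metric: g^{θθ} = 1/a^2, g^{φφ} = 1/(a^2*sin(θ)^2)
R = g^{ij} R_{ij} = (1/a^2)(1) + (1/(a^2*sin(θ)^2))(sin(θ)^2) = 2/a^2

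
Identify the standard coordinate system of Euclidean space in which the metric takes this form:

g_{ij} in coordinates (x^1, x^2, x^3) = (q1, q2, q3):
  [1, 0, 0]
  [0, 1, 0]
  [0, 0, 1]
All components are constant and the metric is the identity, i.e. orthonormal rectilinear coordinates.
Cartesian (3D) coordinates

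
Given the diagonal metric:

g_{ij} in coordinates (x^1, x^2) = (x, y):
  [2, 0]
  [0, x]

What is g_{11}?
With x^1 = x, x^2 = y, g_{11} = g_{xx} is the row-1, column-1 entry of the matrix.
g_{11} = 2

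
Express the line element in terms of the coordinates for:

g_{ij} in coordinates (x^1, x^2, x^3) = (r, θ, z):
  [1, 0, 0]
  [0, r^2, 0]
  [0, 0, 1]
ds^2 = g_{ij} dx^i dx^j; only the non-zero components contribute.
ds^2 = dr^2 + r^2 dθ^2 + dz^2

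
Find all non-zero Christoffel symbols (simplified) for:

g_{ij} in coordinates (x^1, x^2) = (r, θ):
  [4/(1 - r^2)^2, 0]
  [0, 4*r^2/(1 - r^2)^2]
Using Γ^k_{ij} = (1/2) g^{km} (∂_i g_{mj} + ∂_j g_{mi} - ∂_m g_{ij}); the metric is diagonal, so only the m = k term contributes.
Non-zero symbols (using the symmetry Γ^k_{ij} = Γ^k_{ji}):
Γ^r_{r r} = (1/2) g^{rr} (∂_r g_{rr} + ∂_r g_{rr} - ∂_r g_{rr}) = (1/2)((1 - r^2)^2/4)((16*r/(1 - r^2)^3) + (16*r/(1 - r^2)^3) - (16*r/(1 - r^2)^3)) = 2*r/(1 - r^2)
Γ^r_{θ θ} = (1/2) g^{rr} (∂_θ g_{rθ} + ∂_θ g_{rθ} - ∂_r g_{θθ}) = (1/2)((1 - r^2)^2/4)((0) + (0) - (-8*(r^3 + r)/(r^2 - 1)^3)) = (r^3 + r)/(r^2 - 1)
Γ^θ_{r θ} = (1/2) g^{θθ} (∂_r g_{θθ} + ∂_θ g_{θr} - ∂_θ g_{rθ}) = (1/2)((1 - r^2)^2/(4*r^2))((-8*(r^3 + r)/(r^2 - 1)^3) + (0) - (0)) = (-r^2 - 1)/(r^3 - r)
All other Christoffel symbols are zero.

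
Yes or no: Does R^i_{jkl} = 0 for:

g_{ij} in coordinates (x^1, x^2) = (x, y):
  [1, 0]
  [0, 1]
All metric components are constant, so every Christoffel symbol vanishes and R^i_{jkl} = 0.
Yes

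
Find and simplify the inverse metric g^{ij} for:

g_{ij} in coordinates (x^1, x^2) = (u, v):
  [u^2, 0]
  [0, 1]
The metric is diagonal, so g^{ij} is diagonal with entries 1/g_{ii}: diag(1/(u^2), 1).
g^{ij}:
  [1/u^2, 0]
  [0, 1]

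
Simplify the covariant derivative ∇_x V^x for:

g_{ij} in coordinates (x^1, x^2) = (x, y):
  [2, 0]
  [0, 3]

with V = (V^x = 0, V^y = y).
All Christoffel symbols are zero.
∇_x V^x = ∂_x V^x + Γ^x_{x j} V^j
  = (0) + (0)(0) + (0)(y)
  = 0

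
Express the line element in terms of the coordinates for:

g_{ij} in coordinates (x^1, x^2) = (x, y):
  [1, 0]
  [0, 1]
ds^2 = g_{ij} dx^i dx^j; only the non-zero components contribute.
ds^2 = dx^2 + dy^2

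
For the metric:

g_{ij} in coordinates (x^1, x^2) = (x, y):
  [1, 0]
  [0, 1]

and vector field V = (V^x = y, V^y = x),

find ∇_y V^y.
All Christoffel symbols are zero.
∇_y V^y = ∂_y V^y + Γ^y_{y j} V^j
  = (0) + (0)(y) + (0)(x)
  = 0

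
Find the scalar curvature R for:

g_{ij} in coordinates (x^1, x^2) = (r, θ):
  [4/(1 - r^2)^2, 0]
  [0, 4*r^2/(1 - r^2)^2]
Non-zero Christoffel symbols (Γ^k_{ij} = Γ^k_{ji}):
Γ^r_{r r} = 2*r/(1 - r^2)
Γ^r_{θ θ} = (r^3 + r)/(r^2 - 1)
Γ^θ_{r θ} = (-r^2 - 1)/(r^3 - r)
Ricci tensor (R_{ij} = R^k_{ikj}): R_{rr} = -4/(r^2 - 1)^2, R_{rθ} = 0, R_{θθ} = -4*r^2/(r^2 - 1)^2
Inverse metric: g^{rr} = (1 - r^2)^2/4, g^{θθ} = (1 - r^2)^2/(4*r^2)
R = g^{ij} R_{ij} = ((1 - r^2)^2/4)(-4/(r^2 - 1)^2) + ((1 - r^2)^2/(4*r^2))(-4*r^2/(r^2 - 1)^2) = -2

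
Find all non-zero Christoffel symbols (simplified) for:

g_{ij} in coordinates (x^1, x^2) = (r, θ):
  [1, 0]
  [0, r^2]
Using Γ^k_{ij} = (1/2) g^{km} (∂_i g_{mj} + ∂_j g_{mi} - ∂_m g_{ij}); the metric is diagonal, so only the m = k term contributes.
Non-zero symbols (using the symmetry Γ^k_{ij} = Γ^k_{ji}):
Γ^r_{θ θ} = (1/2) g^{rr} (∂_θ g_{rθ} + ∂_θ g_{rθ} - ∂_r g_{θθ}) = (1/2)(1)((0) + (0) - (2*r)) = -r
Γ^θ_{r θ} = (1/2) g^{θθ} (∂_r g_{θθ} + ∂_θ g_{θr} - ∂_θ g_{rθ}) = (1/2)(1/r^2)((2*r) + (0) - (0)) = 1/r
All other Christoffel symbols are zero.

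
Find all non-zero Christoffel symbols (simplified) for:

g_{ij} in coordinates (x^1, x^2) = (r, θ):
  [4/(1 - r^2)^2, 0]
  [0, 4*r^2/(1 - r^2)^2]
Using Γ^k_{ij} = (1/2) g^{km} (∂_i g_{mj} + ∂_j g_{mi} - ∂_m g_{ij}); the metric is diagonal, so only the m = k term contributes.
Non-zero symbols (using the symmetry Γ^k_{ij} = Γ^k_{ji}):
Γ^r_{r r} = (1/2) g^{rr} (∂_r g_{rr} + ∂_r g_{rr} - ∂_r g_{rr}) = (1/2)((1 - r^2)^2/4)((16*r/(1 - r^2)^3) + (16*r/(1 - r^2)^3) - (16*r/(1 - r^2)^3)) = 2*r/(1 - r^2)
Γ^r_{θ θ} = (1/2) g^{rr} (∂_θ g_{rθ} + ∂_θ g_{rθ} - ∂_r g_{θθ}) = (1/2)((1 - r^2)^2/4)((0) + (0) - (-8*(r^3 + r)/(r^2 - 1)^3)) = (r^3 + r)/(r^2 - 1)
Γ^θ_{r θ} = (1/2) g^{θθ} (∂_r g_{θθ} + ∂_θ g_{θr} - ∂_θ g_{rθ}) = (1/2)((1 - r^2)^2/(4*r^2))((-8*(r^3 + r)/(r^2 - 1)^3) + (0) - (0)) = (-r^2 - 1)/(r^3 - r)
All other Christoffel symbols are zero.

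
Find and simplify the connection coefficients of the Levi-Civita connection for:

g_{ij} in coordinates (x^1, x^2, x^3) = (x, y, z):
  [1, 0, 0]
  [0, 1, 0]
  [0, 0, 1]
Using Γ^k_{ij} = (1/2) g^{km} (∂_i g_{mj} + ∂_j g_{mi} - ∂_m g_{ij}); the metric is diagonal, so only the m = k term contributes.
Every metric component is constant, so all ∂_m g_{ij} = 0 and every Christoffel symbol vanishes.
All Christoffel symbols are zero.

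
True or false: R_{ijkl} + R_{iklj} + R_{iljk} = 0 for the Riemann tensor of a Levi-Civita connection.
This is the first (algebraic) Bianchi identity.
True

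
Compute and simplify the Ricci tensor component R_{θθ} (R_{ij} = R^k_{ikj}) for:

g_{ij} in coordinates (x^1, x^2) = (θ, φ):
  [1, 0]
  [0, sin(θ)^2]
Non-zero Christoffel symbols (Γ^k_{ij} = Γ^k_{ji}):
Γ^θ_{φ φ} = -sin(2*θ)/2
Γ^φ_{θ φ} = 1/tan(θ)
R^θ_{θ θ θ} = 0 (a repeated index in an antisymmetric pair)
R^φ_{θ φ θ} = ∂_φ Γ^φ_{θ θ} - ∂_θ Γ^φ_{θ φ} + Γ^φ_{φ m} Γ^m_{θ θ} - Γ^φ_{θ m} Γ^m_{θ φ}
  = (0) - (-1/sin(θ)^2) + (0) - (1/tan(θ)^2) = 1
R_{θθ} = R^θ_{θ θ θ} + R^φ_{θ φ θ} = (0) + (1) = 1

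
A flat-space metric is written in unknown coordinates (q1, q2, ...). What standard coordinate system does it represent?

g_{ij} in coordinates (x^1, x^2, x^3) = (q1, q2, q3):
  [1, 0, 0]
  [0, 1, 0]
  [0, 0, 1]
All components are constant and the metric is the identity, i.e. orthonormal rectilinear coordinates.
Cartesian (3D) coordinates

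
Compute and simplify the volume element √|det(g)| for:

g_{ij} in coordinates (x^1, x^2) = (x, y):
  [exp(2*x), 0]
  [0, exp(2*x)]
det(g) = exp(4*x)
√|det(g)| = exp(2*x)
Volume element: dV = exp(2*x) dx dy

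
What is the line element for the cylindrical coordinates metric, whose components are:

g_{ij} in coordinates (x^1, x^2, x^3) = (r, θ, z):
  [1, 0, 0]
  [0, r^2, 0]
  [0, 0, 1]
ds^2 = g_{ij} dx^i dx^j; only the non-zero components contribute.
ds^2 = dr^2 + r^2 dθ^2 + dz^2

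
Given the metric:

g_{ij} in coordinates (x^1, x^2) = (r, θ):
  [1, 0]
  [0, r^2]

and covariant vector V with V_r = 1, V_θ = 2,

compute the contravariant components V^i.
Inverse metric (diagonal): g^{rr} = 1, g^{θθ} = 1/r^2
V^i = g^{ij} V_j:
V^r = (1)(1) + (0)(2) = 1
V^θ = (0)(1) + (1/r^2)(2) = 2/r^2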